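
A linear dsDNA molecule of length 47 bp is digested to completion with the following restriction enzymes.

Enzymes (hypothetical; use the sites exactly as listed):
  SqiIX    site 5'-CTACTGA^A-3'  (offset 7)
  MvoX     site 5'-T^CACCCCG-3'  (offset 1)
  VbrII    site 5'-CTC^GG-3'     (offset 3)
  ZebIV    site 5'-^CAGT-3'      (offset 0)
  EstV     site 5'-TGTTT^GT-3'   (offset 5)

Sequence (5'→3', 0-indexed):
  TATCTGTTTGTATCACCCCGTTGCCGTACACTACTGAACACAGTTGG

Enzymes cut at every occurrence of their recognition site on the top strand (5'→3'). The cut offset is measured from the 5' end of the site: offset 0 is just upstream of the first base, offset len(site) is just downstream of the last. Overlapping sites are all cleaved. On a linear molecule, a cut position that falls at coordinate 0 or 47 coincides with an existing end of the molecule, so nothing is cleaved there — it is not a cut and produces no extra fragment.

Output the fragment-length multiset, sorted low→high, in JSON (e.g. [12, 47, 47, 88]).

Site scan:
  SqiIX (CTACTGAA, off=7): starts [30] → cuts [37]
  MvoX (TCACCCCG, off=1): starts [12] → cuts [13]
  VbrII (CTCGG, off=3): no sites
  ZebIV (CAGT, off=0): starts [40] → cuts [40]
  EstV (TGTTTGT, off=5): starts [4] → cuts [9]

All cut coordinates (distinct, sorted): [9, 13, 37, 40]

Fragments:
  [0,9): 9 bp
  [9,13): 4 bp
  [13,37): 24 bp
  [37,40): 3 bp
  [40,47): 7 bp

[3,4,7,9,24]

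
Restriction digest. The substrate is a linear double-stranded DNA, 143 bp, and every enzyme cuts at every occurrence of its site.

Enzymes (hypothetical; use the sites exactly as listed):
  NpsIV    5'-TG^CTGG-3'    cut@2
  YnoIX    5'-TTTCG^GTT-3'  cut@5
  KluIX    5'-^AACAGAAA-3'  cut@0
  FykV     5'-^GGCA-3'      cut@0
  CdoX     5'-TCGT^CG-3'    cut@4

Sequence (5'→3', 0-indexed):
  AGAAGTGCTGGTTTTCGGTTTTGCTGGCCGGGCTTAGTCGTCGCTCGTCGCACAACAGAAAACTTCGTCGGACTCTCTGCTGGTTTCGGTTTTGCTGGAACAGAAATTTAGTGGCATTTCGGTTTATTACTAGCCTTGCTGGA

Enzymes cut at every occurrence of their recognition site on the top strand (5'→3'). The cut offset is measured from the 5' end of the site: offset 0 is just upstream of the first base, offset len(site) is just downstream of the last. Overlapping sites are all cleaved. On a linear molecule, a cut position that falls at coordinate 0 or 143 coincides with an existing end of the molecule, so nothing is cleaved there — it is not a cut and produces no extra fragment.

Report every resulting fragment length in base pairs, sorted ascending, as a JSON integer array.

Site scan:
  NpsIV TGCTGG/2: at [5, 21, 77, 92, 136] ⇒ [7, 23, 79, 94, 138]
  YnoIX TTTCGGTT/5: at [12, 83, 116] ⇒ [17, 88, 121]
  KluIX AACAGAAA/0: at [53, 98] ⇒ [53, 98]
  FykV GGCA/0: at [112] ⇒ [112]
  CdoX TCGTCG/4: at [37, 44, 64] ⇒ [41, 48, 68]

Pooled cuts: [7, 17, 23, 41, 48, 53, 68, 79, 88, 94, 98, 112, 121, 138]

Fragments:
  [0,7): 7 bp
  [7,17): 10 bp
  [17,23): 6 bp
  [23,41): 18 bp
  [41,48): 7 bp
  [48,53): 5 bp
  [53,68): 15 bp
  [68,79): 11 bp
  [79,88): 9 bp
  [88,94): 6 bp
  [94,98): 4 bp
  [98,112): 14 bp
  [112,121): 9 bp
  [121,138): 17 bp
  [138,143): 5 bp

[4,5,5,6,6,7,7,9,9,10,11,14,15,17,18]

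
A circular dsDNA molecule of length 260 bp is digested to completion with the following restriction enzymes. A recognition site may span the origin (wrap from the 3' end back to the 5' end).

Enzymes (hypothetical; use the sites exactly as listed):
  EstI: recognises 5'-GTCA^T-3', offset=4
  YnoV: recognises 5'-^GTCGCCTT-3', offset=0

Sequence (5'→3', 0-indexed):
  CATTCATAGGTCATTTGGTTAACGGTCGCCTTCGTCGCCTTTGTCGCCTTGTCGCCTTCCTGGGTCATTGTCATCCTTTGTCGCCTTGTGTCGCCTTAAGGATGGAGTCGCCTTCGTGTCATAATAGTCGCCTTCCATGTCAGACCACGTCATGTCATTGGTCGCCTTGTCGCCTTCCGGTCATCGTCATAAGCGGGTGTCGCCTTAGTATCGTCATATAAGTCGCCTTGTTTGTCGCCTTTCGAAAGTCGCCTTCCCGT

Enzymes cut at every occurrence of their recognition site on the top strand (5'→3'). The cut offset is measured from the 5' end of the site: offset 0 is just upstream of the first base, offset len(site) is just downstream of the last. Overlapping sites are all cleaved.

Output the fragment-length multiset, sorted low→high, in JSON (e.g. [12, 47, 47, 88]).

[3,5,5,5,6,6,6,8,8,9,9,9,10,11,11,12,14,15,15,15,17,17,18,26]

Site scan:
  EstI (GTCAT, off=4): starts [9, 63, 69, 117, 148, 153, 179, 185, 212, 258] → cuts [2, 13, 67, 73, 121, 152, 157, 183, 189, 216]
  YnoV (GTCGCCTT, off=0): starts [24, 33, 42, 50, 79, 89, 106, 126, 160, 168, 198, 221, 233, 247] → cuts [24, 33, 42, 50, 79, 89, 106, 126, 160, 168, 198, 221, 233, 247]

All cut coordinates (distinct, sorted): [2, 13, 24, 33, 42, 50, 67, 73, 79, 89, 106, 121, 126, 152, 157, 160, 168, 183, 189, 198, 216, 221, 233, 247]

Fragment lengths:
  2→13: 11 bp
  13→24: 11 bp
  24→33: 9 bp
  33→42: 9 bp
  42→50: 8 bp
  50→67: 17 bp
  67→73: 6 bp
  73→79: 6 bp
  79→89: 10 bp
  89→106: 17 bp
  106→121: 15 bp
  121→126: 5 bp
  126→152: 26 bp
  152→157: 5 bp
  157→160: 3 bp
  160→168: 8 bp
  168→183: 15 bp
  183→189: 6 bp
  189→198: 9 bp
  198→216: 18 bp
  216→221: 5 bp
  221→233: 12 bp
  233→247: 14 bp
  247→2 (wrap): 260-247+2 = 15 bp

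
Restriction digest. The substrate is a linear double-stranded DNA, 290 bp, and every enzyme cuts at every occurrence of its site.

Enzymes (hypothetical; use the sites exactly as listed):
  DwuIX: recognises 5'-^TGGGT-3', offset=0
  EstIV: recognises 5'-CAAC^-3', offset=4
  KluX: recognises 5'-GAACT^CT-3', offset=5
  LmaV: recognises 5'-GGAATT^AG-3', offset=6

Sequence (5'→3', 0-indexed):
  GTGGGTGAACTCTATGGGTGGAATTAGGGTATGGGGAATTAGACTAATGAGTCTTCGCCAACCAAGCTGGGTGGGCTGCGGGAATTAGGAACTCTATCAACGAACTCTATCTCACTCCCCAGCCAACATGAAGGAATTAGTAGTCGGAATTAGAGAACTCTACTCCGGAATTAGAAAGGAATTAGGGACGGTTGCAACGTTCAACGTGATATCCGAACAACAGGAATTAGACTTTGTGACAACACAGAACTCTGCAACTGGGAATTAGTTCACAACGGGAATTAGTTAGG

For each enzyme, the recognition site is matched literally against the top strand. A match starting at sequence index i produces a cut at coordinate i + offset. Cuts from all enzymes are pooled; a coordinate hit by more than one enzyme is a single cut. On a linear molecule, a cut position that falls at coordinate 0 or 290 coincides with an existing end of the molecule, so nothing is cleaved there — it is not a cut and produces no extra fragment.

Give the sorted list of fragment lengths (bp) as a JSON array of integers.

[1,3,5,5,7,7,7,7,7,7,8,8,8,8,10,10,11,11,11,13,13,15,15,15,16,19,21,22]

Site scan:
  DwuIX TGGGT/0: at [1, 14, 67] ⇒ [1, 14, 67]
  EstIV CAAC/4: at [58, 97, 123, 194, 201, 217, 239, 254, 272] ⇒ [62, 101, 127, 198, 205, 221, 243, 258, 276]
  KluX GAACTCT/5: at [6, 88, 101, 154, 246] ⇒ [11, 93, 106, 159, 251]
  LmaV GGAATTAG/6: at [19, 34, 80, 132, 145, 166, 177, 222, 260, 277] ⇒ [25, 40, 86, 138, 151, 172, 183, 228, 266, 283]

Pooled cuts: [1, 11, 14, 25, 40, 62, 67, 86, 93, 101, 106, 127, 138, 151, 159, 172, 183, 198, 205, 221, 228, 243, 251, 258, 266, 276, 283]

Fragments:
  [0,1): 1 bp
  [1,11): 10 bp
  [11,14): 3 bp
  [14,25): 11 bp
  [25,40): 15 bp
  [40,62): 22 bp
  [62,67): 5 bp
  [67,86): 19 bp
  [86,93): 7 bp
  [93,101): 8 bp
  [101,106): 5 bp
  [106,127): 21 bp
  [127,138): 11 bp
  [138,151): 13 bp
  [151,159): 8 bp
  [159,172): 13 bp
  [172,183): 11 bp
  [183,198): 15 bp
  [198,205): 7 bp
  [205,221): 16 bp
  [221,228): 7 bp
  [228,243): 15 bp
  [243,251): 8 bp
  [251,258): 7 bp
  [258,266): 8 bp
  [266,276): 10 bp
  [276,283): 7 bp
  [283,290): 7 bp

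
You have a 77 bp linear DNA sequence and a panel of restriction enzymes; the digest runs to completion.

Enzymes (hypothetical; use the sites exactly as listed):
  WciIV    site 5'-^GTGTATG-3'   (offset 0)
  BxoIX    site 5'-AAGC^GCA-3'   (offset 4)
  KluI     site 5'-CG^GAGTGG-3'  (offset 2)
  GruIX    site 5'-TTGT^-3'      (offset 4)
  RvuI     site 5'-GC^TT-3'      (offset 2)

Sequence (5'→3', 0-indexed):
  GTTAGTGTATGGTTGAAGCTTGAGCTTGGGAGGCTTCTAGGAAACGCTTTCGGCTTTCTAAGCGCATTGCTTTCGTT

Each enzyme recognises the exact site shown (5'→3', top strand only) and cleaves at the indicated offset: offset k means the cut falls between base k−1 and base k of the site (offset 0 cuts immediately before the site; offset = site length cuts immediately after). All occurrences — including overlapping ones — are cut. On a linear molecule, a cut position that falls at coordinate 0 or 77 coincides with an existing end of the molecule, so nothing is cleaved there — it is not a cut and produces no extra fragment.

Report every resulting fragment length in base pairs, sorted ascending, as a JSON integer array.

[4,6,7,7,7,9,9,13,15]

Site scan:
  WciIV (GTGTATG, off=0): starts [4] → cuts [4]
  BxoIX (AAGCGCA, off=4): starts [59] → cuts [63]
  KluI (CGGAGTGG, off=2): no sites
  GruIX (TTGT, off=4): no sites
  RvuI (GCTT, off=2): starts [17, 23, 32, 45, 52, 68] → cuts [19, 25, 34, 47, 54, 70]

Pooled cuts: [4, 19, 25, 34, 47, 54, 63, 70]

Fragment lengths:
  [0,4): 4 bp
  [4,19): 15 bp
  [19,25): 6 bp
  [25,34): 9 bp
  [34,47): 13 bp
  [47,54): 7 bp
  [54,63): 9 bp
  [63,70): 7 bp
  [70,77): 7 bp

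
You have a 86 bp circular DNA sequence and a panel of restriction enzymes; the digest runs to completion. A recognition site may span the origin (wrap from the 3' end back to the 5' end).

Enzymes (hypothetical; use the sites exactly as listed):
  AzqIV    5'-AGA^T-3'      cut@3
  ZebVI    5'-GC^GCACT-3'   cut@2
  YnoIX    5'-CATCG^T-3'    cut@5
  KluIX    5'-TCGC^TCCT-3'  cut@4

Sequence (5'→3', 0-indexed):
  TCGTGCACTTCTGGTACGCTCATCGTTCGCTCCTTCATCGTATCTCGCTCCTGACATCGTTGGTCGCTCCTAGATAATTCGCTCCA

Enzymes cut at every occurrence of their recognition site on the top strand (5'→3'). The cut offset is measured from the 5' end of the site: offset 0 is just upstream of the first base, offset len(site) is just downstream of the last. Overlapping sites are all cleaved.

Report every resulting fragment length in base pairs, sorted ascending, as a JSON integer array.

[5,7,8,8,10,11,15,22]

Site scan:
  AzqIV AGAT/3: at [71] ⇒ [74]
  ZebVI (GCGCACT, off=2): no sites
  YnoIX CATCGT/5: at [20, 35, 54, 84] ⇒ [3, 25, 40, 59]
  KluIX TCGCTCCT/4: at [26, 44, 63] ⇒ [30, 48, 67]

All cut coordinates (distinct, sorted): [3, 25, 30, 40, 48, 59, 67, 74]

Fragments:
  3→25: 22 bp
  25→30: 5 bp
  30→40: 10 bp
  40→48: 8 bp
  48→59: 11 bp
  59→67: 8 bp
  67→74: 7 bp
  74→3 (wrap): 86-74+3 = 15 bp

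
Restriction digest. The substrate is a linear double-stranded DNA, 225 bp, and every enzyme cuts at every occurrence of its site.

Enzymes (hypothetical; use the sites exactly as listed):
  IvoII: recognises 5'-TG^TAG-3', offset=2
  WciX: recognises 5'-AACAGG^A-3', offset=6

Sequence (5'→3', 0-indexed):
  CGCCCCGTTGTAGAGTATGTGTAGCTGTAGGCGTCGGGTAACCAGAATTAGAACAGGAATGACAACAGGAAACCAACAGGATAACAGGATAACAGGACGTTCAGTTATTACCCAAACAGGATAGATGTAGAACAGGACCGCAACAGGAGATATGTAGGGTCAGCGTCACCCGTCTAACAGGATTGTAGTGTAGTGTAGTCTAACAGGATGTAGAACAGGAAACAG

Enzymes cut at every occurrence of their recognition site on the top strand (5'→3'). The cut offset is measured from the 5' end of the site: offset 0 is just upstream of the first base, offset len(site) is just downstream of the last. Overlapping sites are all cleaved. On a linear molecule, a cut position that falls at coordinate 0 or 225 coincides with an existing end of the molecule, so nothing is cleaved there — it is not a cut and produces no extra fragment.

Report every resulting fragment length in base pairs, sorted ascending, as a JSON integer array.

[3,4,5,5,6,6,7,7,8,8,9,9,10,11,11,11,12,12,24,27,30]

Per-enzyme occurrences:
  IvoII TGTAG/2: at [8, 19, 25, 125, 152, 183, 188, 193, 208] ⇒ [10, 21, 27, 127, 154, 185, 190, 195, 210]
  WciX AACAGGA/6: at [51, 63, 74, 82, 90, 114, 130, 141, 175, 201, 213] ⇒ [57, 69, 80, 88, 96, 120, 136, 147, 181, 207, 219]

Pooled cuts: [10, 21, 27, 57, 69, 80, 88, 96, 120, 127, 136, 147, 154, 181, 185, 190, 195, 207, 210, 219]

Fragments:
  [0,10): 10 bp
  [10,21): 11 bp
  [21,27): 6 bp
  [27,57): 30 bp
  [57,69): 12 bp
  [69,80): 11 bp
  [80,88): 8 bp
  [88,96): 8 bp
  [96,120): 24 bp
  [120,127): 7 bp
  [127,136): 9 bp
  [136,147): 11 bp
  [147,154): 7 bp
  [154,181): 27 bp
  [181,185): 4 bp
  [185,190): 5 bp
  [190,195): 5 bp
  [195,207): 12 bp
  [207,210): 3 bp
  [210,219): 9 bp
  [219,225): 6 bp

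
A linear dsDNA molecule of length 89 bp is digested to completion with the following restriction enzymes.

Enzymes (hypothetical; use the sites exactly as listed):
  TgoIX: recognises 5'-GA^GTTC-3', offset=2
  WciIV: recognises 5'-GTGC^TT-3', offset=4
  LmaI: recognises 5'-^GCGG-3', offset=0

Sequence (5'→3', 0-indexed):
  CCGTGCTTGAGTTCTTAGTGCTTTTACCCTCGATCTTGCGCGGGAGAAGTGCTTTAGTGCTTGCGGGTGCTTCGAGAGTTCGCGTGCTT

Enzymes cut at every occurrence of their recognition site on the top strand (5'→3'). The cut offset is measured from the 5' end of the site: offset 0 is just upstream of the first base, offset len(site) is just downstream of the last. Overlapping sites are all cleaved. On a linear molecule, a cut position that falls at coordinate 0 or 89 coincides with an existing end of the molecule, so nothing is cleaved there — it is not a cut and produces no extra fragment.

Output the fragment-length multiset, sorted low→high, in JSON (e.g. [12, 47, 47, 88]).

Scan for sites:
  TgoIX (GAGTTC, off=2): starts [8, 75] → cuts [10, 77]
  WciIV (GTGCTT, off=4): starts [2, 17, 48, 56, 66, 83] → cuts [6, 21, 52, 60, 70, 87]
  LmaI (GCGG, off=0): starts [39, 62] → cuts [39, 62]

All cut coordinates (distinct, sorted): [6, 10, 21, 39, 52, 60, 62, 70, 77, 87]

Fragment lengths:
  [0,6): 6 bp
  [6,10): 4 bp
  [10,21): 11 bp
  [21,39): 18 bp
  [39,52): 13 bp
  [52,60): 8 bp
  [60,62): 2 bp
  [62,70): 8 bp
  [70,77): 7 bp
  [77,87): 10 bp
  [87,89): 2 bp

[2,2,4,6,7,8,8,10,11,13,18]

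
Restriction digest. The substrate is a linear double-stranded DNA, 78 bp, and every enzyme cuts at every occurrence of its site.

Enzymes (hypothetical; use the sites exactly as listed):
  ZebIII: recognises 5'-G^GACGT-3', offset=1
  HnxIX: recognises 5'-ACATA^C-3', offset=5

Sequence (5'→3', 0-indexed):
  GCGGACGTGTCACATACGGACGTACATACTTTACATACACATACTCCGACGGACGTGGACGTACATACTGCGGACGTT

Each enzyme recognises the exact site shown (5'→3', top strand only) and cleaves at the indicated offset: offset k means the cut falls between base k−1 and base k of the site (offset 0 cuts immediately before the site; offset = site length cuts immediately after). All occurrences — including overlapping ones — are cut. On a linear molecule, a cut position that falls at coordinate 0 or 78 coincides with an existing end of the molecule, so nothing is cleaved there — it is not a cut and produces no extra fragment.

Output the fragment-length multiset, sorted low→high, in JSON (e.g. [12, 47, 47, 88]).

Per-enzyme occurrences:
  ZebIII GGACGT/1: at [2, 17, 50, 56, 71] ⇒ [3, 18, 51, 57, 72]
  HnxIX ACATAC/5: at [11, 23, 32, 38, 62] ⇒ [16, 28, 37, 43, 67]

Pooled cuts: [3, 16, 18, 28, 37, 43, 51, 57, 67, 72]

Fragments:
  [0,3): 3 bp
  [3,16): 13 bp
  [16,18): 2 bp
  [18,28): 10 bp
  [28,37): 9 bp
  [37,43): 6 bp
  [43,51): 8 bp
  [51,57): 6 bp
  [57,67): 10 bp
  [67,72): 5 bp
  [72,78): 6 bp

[2,3,5,6,6,6,8,9,10,10,13]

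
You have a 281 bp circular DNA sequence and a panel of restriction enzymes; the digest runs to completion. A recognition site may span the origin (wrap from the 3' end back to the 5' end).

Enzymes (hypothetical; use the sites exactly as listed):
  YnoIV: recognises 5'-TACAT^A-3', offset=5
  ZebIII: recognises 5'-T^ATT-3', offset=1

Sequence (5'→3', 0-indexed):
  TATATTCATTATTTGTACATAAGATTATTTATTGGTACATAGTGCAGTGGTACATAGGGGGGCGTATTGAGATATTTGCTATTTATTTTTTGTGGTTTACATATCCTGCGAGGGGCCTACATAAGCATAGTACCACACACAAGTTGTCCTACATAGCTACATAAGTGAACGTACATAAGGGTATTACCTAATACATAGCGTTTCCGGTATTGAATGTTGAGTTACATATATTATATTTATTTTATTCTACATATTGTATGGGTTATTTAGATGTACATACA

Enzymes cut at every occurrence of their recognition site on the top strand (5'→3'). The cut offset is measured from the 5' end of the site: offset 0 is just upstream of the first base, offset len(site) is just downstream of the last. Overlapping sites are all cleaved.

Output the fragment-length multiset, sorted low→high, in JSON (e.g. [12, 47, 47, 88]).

[2,2,4,4,4,4,5,5,6,6,7,7,8,8,9,10,10,10,12,12,14,14,14,15,18,19,20,32]

Site scan:
  YnoIV TACATA/5: at [15, 35, 50, 97, 117, 149, 157, 171, 191, 222, 247, 273, 277] ⇒ [1, 20, 40, 55, 102, 122, 154, 162, 176, 196, 227, 252, 278]
  ZebIII TATT/1: at [2, 9, 25, 29, 64, 72, 79, 83, 181, 207, 228, 233, 237, 242, 251, 263] ⇒ [3, 10, 26, 30, 65, 73, 80, 84, 182, 208, 229, 234, 238, 243, 252, 264]

All cut coordinates (distinct, sorted): [1, 3, 10, 20, 26, 30, 40, 55, 65, 73, 80, 84, 102, 122, 154, 162, 176, 182, 196, 208, 227, 229, 234, 238, 243, 252, 264, 278]

Fragment lengths:
  1→3: 2 bp
  3→10: 7 bp
  10→20: 10 bp
  20→26: 6 bp
  26→30: 4 bp
  30→40: 10 bp
  40→55: 15 bp
  55→65: 10 bp
  65→73: 8 bp
  73→80: 7 bp
  80→84: 4 bp
  84→102: 18 bp
  102→122: 20 bp
  122→154: 32 bp
  154→162: 8 bp
  162→176: 14 bp
  176→182: 6 bp
  182→196: 14 bp
  196→208: 12 bp
  208→227: 19 bp
  227→229: 2 bp
  229→234: 5 bp
  234→238: 4 bp
  238→243: 5 bp
  243→252: 9 bp
  252→264: 12 bp
  264→278: 14 bp
  278→1 (wrap): 281-278+1 = 4 bp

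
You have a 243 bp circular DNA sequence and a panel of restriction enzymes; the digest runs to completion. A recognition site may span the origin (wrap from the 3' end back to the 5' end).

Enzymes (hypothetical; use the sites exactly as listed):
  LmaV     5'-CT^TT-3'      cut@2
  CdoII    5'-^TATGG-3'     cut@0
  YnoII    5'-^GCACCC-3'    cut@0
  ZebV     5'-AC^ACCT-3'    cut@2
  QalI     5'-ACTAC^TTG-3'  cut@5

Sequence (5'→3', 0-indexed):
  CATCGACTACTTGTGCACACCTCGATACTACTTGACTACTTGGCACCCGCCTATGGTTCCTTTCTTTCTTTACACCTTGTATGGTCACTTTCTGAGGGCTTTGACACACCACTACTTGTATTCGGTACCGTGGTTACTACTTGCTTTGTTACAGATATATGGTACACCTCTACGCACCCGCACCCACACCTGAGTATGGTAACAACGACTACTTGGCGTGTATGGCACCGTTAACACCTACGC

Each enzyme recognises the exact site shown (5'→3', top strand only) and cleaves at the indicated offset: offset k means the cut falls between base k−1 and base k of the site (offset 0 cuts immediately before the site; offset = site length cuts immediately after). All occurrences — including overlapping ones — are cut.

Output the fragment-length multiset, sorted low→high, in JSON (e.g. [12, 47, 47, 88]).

Scan for sites:
  LmaV CTTT/2: at [59, 63, 67, 87, 98, 143] ⇒ [61, 65, 69, 89, 100, 145]
  CdoII TATGG/0: at [51, 79, 157, 194, 220] ⇒ [51, 79, 157, 194, 220]
  YnoII GCACCC/0: at [42, 173, 179] ⇒ [42, 173, 179]
  ZebV ACACCT/2: at [16, 71, 163, 185, 233] ⇒ [18, 73, 165, 187, 235]
  QalI ACTACTTG/5: at [5, 26, 34, 110, 135, 207] ⇒ [10, 31, 39, 115, 140, 212]

Pooled cuts: [10, 18, 31, 39, 42, 51, 61, 65, 69, 73, 79, 89, 100, 115, 140, 145, 157, 165, 173, 179, 187, 194, 212, 220, 235]

Fragment lengths:
  10→18: 8 bp
  18→31: 13 bp
  31→39: 8 bp
  39→42: 3 bp
  42→51: 9 bp
  51→61: 10 bp
  61→65: 4 bp
  65→69: 4 bp
  69→73: 4 bp
  73→79: 6 bp
  79→89: 10 bp
  89→100: 11 bp
  100→115: 15 bp
  115→140: 25 bp
  140→145: 5 bp
  145→157: 12 bp
  157→165: 8 bp
  165→173: 8 bp
  173→179: 6 bp
  179→187: 8 bp
  187→194: 7 bp
  194→212: 18 bp
  212→220: 8 bp
  220→235: 15 bp
  235→10 (wrap): 243-235+10 = 18 bp

[3,4,4,4,5,6,6,7,8,8,8,8,8,8,9,10,10,11,12,13,15,15,18,18,25]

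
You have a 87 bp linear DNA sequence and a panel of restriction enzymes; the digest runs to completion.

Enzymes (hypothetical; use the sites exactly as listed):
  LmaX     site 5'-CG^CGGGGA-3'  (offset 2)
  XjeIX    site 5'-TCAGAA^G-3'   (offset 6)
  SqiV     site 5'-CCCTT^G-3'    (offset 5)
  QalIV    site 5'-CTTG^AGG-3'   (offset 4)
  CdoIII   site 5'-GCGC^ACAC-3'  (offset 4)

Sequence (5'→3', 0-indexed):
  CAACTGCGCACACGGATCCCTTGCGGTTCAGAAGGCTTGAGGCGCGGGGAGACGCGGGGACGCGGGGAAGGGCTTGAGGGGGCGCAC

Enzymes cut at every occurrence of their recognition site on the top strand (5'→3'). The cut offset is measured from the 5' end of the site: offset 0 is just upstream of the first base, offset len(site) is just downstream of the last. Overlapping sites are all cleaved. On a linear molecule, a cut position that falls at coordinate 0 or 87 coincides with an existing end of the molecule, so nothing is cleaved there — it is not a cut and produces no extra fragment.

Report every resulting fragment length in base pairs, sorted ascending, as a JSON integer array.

Per-enzyme occurrences:
  LmaX (CGCGGGGA, off=2): starts [42, 52, 60] → cuts [44, 54, 62]
  XjeIX (TCAGAAG, off=6): starts [27] → cuts [33]
  SqiV (CCCTTG, off=5): starts [17] → cuts [22]
  QalIV (CTTGAGG, off=4): starts [35, 72] → cuts [39, 76]
  CdoIII (GCGCACAC, off=4): starts [5] → cuts [9]

All cut coordinates (distinct, sorted): [9, 22, 33, 39, 44, 54, 62, 76]

Fragment lengths:
  [0,9): 9 bp
  [9,22): 13 bp
  [22,33): 11 bp
  [33,39): 6 bp
  [39,44): 5 bp
  [44,54): 10 bp
  [54,62): 8 bp
  [62,76): 14 bp
  [76,87): 11 bp

[5,6,8,9,10,11,11,13,14]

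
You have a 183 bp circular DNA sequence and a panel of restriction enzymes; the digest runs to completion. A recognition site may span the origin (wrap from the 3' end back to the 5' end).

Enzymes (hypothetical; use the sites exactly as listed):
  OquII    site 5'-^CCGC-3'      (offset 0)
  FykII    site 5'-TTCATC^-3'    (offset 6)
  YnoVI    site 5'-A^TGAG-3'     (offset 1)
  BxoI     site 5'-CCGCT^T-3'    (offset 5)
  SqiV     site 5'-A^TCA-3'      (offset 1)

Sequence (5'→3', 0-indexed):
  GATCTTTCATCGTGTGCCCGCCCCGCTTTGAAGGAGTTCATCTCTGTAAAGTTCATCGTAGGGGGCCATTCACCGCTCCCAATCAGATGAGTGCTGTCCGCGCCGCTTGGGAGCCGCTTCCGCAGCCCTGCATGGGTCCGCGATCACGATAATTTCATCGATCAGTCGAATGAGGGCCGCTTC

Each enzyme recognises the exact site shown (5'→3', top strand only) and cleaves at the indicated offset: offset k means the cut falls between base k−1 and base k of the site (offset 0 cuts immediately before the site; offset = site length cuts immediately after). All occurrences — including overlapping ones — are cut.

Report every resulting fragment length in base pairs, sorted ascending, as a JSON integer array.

[1,2,5,5,5,5,5,5,5,6,6,6,6,9,10,10,13,15,15,15,16,18]

Per-enzyme occurrences:
  OquII (CCGC, off=0): starts [17, 22, 72, 97, 102, 113, 119, 137, 176] → cuts [17, 22, 72, 97, 102, 113, 119, 137, 176]
  FykII (TTCATC, off=6): starts [5, 36, 51, 153] → cuts [11, 42, 57, 159]
  YnoVI (ATGAG, off=1): starts [86, 169] → cuts [87, 170]
  BxoI (CCGCTT, off=5): starts [22, 102, 113, 176] → cuts [27, 107, 118, 181]
  SqiV (ATCA, off=1): starts [81, 142, 160] → cuts [82, 143, 161]

All cut coordinates (distinct, sorted): [11, 17, 22, 27, 42, 57, 72, 82, 87, 97, 102, 107, 113, 118, 119, 137, 143, 159, 161, 170, 176, 181]

Fragment lengths:
  11→17: 6 bp
  17→22: 5 bp
  22→27: 5 bp
  27→42: 15 bp
  42→57: 15 bp
  57→72: 15 bp
  72→82: 10 bp
  82→87: 5 bp
  87→97: 10 bp
  97→102: 5 bp
  102→107: 5 bp
  107→113: 6 bp
  113→118: 5 bp
  118→119: 1 bp
  119→137: 18 bp
  137→143: 6 bp
  143→159: 16 bp
  159→161: 2 bp
  161→170: 9 bp
  170→176: 6 bp
  176→181: 5 bp
  181→11 (wrap): 183-181+11 = 13 bp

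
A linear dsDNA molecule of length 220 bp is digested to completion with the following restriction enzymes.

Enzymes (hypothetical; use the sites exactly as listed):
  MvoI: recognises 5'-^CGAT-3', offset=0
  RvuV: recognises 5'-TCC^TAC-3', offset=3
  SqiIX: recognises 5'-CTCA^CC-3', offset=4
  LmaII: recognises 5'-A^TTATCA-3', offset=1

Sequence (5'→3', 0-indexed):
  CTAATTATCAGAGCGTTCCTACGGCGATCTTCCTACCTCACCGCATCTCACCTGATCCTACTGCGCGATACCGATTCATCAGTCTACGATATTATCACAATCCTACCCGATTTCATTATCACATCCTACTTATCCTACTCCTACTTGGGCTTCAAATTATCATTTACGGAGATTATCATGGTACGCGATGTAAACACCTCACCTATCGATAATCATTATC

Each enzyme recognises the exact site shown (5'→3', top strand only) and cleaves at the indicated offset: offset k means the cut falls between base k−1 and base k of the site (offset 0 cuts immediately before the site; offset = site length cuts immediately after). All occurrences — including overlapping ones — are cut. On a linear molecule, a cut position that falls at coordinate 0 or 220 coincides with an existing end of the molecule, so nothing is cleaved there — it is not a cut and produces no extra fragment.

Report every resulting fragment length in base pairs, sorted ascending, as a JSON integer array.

[4,4,5,5,5,6,6,7,7,8,8,9,9,10,11,12,13,14,15,15,15,16,16]

Site scan:
  MvoI CGAT/0: at [24, 65, 71, 86, 107, 185, 206] ⇒ [24, 65, 71, 86, 107, 185, 206]
  RvuV TCCTAC/3: at [16, 30, 55, 100, 123, 132, 138] ⇒ [19, 33, 58, 103, 126, 135, 141]
  SqiIX CTCACC/4: at [36, 46, 197] ⇒ [40, 50, 201]
  LmaII ATTATCA/1: at [3, 90, 114, 155, 171] ⇒ [4, 91, 115, 156, 172]

Pooled cuts: [4, 19, 24, 33, 40, 50, 58, 65, 71, 86, 91, 103, 107, 115, 126, 135, 141, 156, 172, 185, 201, 206]

Fragments:
  [0,4): 4 bp
  [4,19): 15 bp
  [19,24): 5 bp
  [24,33): 9 bp
  [33,40): 7 bp
  [40,50): 10 bp
  [50,58): 8 bp
  [58,65): 7 bp
  [65,71): 6 bp
  [71,86): 15 bp
  [86,91): 5 bp
  [91,103): 12 bp
  [103,107): 4 bp
  [107,115): 8 bp
  [115,126): 11 bp
  [126,135): 9 bp
  [135,141): 6 bp
  [141,156): 15 bp
  [156,172): 16 bp
  [172,185): 13 bp
  [185,201): 16 bp
  [201,206): 5 bp
  [206,220): 14 bp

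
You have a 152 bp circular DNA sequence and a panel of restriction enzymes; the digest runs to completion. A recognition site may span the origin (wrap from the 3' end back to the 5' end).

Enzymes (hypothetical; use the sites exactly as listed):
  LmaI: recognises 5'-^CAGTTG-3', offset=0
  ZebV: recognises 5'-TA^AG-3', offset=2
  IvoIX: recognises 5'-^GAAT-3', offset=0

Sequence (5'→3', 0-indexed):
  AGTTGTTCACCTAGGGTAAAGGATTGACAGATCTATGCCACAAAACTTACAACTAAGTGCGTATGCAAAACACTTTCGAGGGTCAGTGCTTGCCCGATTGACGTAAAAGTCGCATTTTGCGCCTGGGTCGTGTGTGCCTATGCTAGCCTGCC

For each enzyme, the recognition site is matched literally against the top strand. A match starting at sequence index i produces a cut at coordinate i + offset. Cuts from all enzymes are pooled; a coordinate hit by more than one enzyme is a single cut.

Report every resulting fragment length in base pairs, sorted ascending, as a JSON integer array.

[56,96]

Per-enzyme occurrences:
  LmaI CAGTTG/0: at [151] ⇒ [151]
  ZebV TAAG/2: at [53] ⇒ [55]
  IvoIX (GAAT, off=0): no sites

Pooled cuts: [55, 151]

Fragment lengths:
  55→151: 96 bp
  151→55 (wrap): 152-151+55 = 56 bp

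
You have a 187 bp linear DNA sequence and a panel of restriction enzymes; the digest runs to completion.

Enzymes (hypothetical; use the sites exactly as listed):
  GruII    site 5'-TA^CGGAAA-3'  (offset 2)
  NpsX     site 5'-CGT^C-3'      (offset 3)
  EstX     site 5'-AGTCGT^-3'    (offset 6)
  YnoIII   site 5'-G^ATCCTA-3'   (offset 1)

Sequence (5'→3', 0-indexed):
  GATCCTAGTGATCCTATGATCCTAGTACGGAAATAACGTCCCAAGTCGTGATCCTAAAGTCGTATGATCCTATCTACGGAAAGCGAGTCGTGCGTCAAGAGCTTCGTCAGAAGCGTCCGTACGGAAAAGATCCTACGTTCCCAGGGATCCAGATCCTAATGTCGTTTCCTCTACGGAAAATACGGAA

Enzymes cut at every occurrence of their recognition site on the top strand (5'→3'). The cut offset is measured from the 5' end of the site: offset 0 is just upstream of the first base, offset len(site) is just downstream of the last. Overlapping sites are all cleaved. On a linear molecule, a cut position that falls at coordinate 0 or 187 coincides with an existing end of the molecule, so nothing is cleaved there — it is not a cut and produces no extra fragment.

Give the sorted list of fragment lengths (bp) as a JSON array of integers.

Per-enzyme occurrences:
  GruII (TACGGAAA, off=2): starts [25, 74, 119, 171] → cuts [27, 76, 121, 173]
  NpsX (CGTC, off=3): starts [36, 92, 104, 113] → cuts [39, 95, 107, 116]
  EstX (AGTCGT, off=6): starts [43, 57, 85] → cuts [49, 63, 91]
  YnoIII (GATCCTA, off=1): starts [0, 9, 17, 49, 65, 128, 151] → cuts [1, 10, 18, 50, 66, 129, 152]

All cut coordinates (distinct, sorted): [1, 10, 18, 27, 39, 49, 50, 63, 66, 76, 91, 95, 107, 116, 121, 129, 152, 173]

Fragments:
  [0,1): 1 bp
  [1,10): 9 bp
  [10,18): 8 bp
  [18,27): 9 bp
  [27,39): 12 bp
  [39,49): 10 bp
  [49,50): 1 bp
  [50,63): 13 bp
  [63,66): 3 bp
  [66,76): 10 bp
  [76,91): 15 bp
  [91,95): 4 bp
  [95,107): 12 bp
  [107,116): 9 bp
  [116,121): 5 bp
  [121,129): 8 bp
  [129,152): 23 bp
  [152,173): 21 bp
  [173,187): 14 bp

[1,1,3,4,5,8,8,9,9,9,10,10,12,12,13,14,15,21,23]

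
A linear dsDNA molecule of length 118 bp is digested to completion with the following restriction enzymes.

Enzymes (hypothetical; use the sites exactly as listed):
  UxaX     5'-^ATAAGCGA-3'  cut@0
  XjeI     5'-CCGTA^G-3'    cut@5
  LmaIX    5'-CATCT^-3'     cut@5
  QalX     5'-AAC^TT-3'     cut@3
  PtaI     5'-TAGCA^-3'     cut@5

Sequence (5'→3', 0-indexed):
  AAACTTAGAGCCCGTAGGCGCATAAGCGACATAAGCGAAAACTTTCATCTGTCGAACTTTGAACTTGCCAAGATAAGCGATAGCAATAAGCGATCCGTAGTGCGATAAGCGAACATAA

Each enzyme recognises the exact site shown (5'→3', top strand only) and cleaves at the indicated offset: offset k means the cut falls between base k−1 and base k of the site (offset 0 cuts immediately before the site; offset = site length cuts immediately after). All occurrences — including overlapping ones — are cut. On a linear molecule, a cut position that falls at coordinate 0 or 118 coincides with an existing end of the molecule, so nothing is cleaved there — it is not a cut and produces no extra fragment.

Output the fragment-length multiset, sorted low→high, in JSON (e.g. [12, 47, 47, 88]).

Scan for sites:
  UxaX (ATAAGCGA, off=0): starts [21, 30, 72, 85, 104] → cuts [21, 30, 72, 85, 104]
  XjeI (CCGTAG, off=5): starts [11, 94] → cuts [16, 99]
  LmaIX (CATCT, off=5): starts [45] → cuts [50]
  QalX (AACTT, off=3): starts [1, 39, 54, 61] → cuts [4, 42, 57, 64]
  PtaI (TAGCA, off=5): starts [80] → cuts [85]

Pooled cuts: [4, 16, 21, 30, 42, 50, 57, 64, 72, 85, 99, 104]

Fragment lengths:
  [0,4): 4 bp
  [4,16): 12 bp
  [16,21): 5 bp
  [21,30): 9 bp
  [30,42): 12 bp
  [42,50): 8 bp
  [50,57): 7 bp
  [57,64): 7 bp
  [64,72): 8 bp
  [72,85): 13 bp
  [85,99): 14 bp
  [99,104): 5 bp
  [104,118): 14 bp

[4,5,5,7,7,8,8,9,12,12,13,14,14]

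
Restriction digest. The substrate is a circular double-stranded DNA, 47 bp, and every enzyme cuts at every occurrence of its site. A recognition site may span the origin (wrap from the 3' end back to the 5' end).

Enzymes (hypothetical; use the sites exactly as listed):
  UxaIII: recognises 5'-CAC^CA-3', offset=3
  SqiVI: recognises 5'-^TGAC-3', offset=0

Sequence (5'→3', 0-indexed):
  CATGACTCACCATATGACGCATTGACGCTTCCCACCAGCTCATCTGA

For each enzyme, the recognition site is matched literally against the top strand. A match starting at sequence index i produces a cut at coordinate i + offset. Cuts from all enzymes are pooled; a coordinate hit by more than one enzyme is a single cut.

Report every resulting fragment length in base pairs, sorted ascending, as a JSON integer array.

Scan for sites:
  UxaIII (CACCA, off=3): starts [7, 32] → cuts [10, 35]
  SqiVI (TGAC, off=0): starts [2, 14, 22, 44] → cuts [2, 14, 22, 44]

Pooled cuts: [2, 10, 14, 22, 35, 44]

Fragments:
  2→10: 8 bp
  10→14: 4 bp
  14→22: 8 bp
  22→35: 13 bp
  35→44: 9 bp
  44→2 (wrap): 47-44+2 = 5 bp

[4,5,8,8,9,13]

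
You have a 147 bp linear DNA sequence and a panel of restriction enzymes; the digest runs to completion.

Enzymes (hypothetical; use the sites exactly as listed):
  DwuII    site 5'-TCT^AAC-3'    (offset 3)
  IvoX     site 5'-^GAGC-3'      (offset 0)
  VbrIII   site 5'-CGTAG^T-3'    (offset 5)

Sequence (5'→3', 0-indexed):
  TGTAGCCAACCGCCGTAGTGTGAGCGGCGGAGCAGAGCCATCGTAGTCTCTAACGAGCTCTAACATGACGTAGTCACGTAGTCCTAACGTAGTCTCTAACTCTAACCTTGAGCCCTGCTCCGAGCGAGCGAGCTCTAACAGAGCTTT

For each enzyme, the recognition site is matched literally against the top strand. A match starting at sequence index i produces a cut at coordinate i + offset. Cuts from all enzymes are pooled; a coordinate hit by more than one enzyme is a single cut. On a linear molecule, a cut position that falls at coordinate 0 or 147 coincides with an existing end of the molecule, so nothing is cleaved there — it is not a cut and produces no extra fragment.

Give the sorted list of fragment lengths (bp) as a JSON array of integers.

Scan for sites:
  DwuII (TCTAAC, off=3): starts [48, 58, 94, 100, 133] → cuts [51, 61, 97, 103, 136]
  IvoX (GAGC, off=0): starts [21, 29, 34, 54, 109, 121, 125, 129, 140] → cuts [21, 29, 34, 54, 109, 121, 125, 129, 140]
  VbrIII (CGTAGT, off=5): starts [13, 41, 68, 76, 87] → cuts [18, 46, 73, 81, 92]

Pooled cuts: [18, 21, 29, 34, 46, 51, 54, 61, 73, 81, 92, 97, 103, 109, 121, 125, 129, 136, 140]

Fragments:
  [0,18): 18 bp
  [18,21): 3 bp
  [21,29): 8 bp
  [29,34): 5 bp
  [34,46): 12 bp
  [46,51): 5 bp
  [51,54): 3 bp
  [54,61): 7 bp
  [61,73): 12 bp
  [73,81): 8 bp
  [81,92): 11 bp
  [92,97): 5 bp
  [97,103): 6 bp
  [103,109): 6 bp
  [109,121): 12 bp
  [121,125): 4 bp
  [125,129): 4 bp
  [129,136): 7 bp
  [136,140): 4 bp
  [140,147): 7 bp

[3,3,4,4,4,5,5,5,6,6,7,7,7,8,8,11,12,12,12,18]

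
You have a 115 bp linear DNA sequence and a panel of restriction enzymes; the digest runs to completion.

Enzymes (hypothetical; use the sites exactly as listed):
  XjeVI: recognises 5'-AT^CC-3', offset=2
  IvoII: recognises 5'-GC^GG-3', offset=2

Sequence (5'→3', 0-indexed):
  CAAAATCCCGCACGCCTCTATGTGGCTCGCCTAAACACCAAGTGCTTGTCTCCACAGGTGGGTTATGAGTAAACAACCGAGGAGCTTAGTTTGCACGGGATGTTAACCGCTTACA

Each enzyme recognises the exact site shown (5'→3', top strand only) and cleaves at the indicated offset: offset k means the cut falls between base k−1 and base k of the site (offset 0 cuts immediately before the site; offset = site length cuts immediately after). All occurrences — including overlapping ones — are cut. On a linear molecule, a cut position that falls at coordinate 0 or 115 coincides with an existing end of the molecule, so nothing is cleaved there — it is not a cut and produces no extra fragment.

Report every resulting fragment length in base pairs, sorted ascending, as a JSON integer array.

[6,109]

Site scan:
  XjeVI (ATCC, off=2): starts [4] → cuts [6]
  IvoII (GCGG, off=2): no sites

All cut coordinates (distinct, sorted): [6]

Fragments:
  [0,6): 6 bp
  [6,115): 109 bp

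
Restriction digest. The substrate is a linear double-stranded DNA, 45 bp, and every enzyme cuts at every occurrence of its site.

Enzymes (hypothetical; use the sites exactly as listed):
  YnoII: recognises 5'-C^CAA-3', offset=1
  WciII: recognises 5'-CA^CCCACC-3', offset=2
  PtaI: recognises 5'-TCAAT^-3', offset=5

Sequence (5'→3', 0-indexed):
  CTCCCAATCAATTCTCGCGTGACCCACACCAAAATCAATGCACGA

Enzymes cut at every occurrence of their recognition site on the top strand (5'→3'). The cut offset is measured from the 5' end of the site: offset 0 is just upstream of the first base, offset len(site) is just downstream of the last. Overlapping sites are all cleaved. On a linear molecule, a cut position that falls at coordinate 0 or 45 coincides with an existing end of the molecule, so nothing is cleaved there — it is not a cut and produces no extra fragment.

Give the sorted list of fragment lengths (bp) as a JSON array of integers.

[4,6,8,10,17]

Per-enzyme occurrences:
  YnoII (CCAA, off=1): starts [3, 28] → cuts [4, 29]
  WciII (CACCCACC, off=2): no sites
  PtaI (TCAAT, off=5): starts [7, 34] → cuts [12, 39]

All cut coordinates (distinct, sorted): [4, 12, 29, 39]

Fragments:
  [0,4): 4 bp
  [4,12): 8 bp
  [12,29): 17 bp
  [29,39): 10 bp
  [39,45): 6 bp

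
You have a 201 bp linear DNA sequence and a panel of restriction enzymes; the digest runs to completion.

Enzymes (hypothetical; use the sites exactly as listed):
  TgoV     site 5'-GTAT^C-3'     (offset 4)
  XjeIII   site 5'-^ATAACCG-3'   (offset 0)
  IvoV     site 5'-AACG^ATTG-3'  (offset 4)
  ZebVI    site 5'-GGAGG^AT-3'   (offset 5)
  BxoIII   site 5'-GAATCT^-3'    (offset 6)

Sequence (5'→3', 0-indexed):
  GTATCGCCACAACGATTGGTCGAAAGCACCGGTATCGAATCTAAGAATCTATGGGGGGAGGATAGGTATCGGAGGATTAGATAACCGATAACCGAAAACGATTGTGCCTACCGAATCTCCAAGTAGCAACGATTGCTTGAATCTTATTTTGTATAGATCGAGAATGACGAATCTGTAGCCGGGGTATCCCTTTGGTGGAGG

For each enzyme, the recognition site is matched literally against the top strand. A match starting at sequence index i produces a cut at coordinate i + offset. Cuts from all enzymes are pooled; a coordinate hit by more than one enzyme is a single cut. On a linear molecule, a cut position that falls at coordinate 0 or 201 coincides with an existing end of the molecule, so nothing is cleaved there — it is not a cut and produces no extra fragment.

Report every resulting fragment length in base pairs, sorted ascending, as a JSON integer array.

Scan for sites:
  TgoV GTATC/4: at [0, 31, 65, 183] ⇒ [4, 35, 69, 187]
  XjeIII ATAACCG/0: at [80, 87] ⇒ [80, 87]
  IvoV AACGATTG/4: at [10, 96, 127] ⇒ [14, 100, 131]
  ZebVI GGAGGAT/5: at [56, 70] ⇒ [61, 75]
  BxoIII GAATCT/6: at [36, 44, 112, 138, 168] ⇒ [42, 50, 118, 144, 174]

Pooled cuts: [4, 14, 35, 42, 50, 61, 69, 75, 80, 87, 100, 118, 131, 144, 174, 187]

Fragment lengths:
  [0,4): 4 bp
  [4,14): 10 bp
  [14,35): 21 bp
  [35,42): 7 bp
  [42,50): 8 bp
  [50,61): 11 bp
  [61,69): 8 bp
  [69,75): 6 bp
  [75,80): 5 bp
  [80,87): 7 bp
  [87,100): 13 bp
  [100,118): 18 bp
  [118,131): 13 bp
  [131,144): 13 bp
  [144,174): 30 bp
  [174,187): 13 bp
  [187,201): 14 bp

[4,5,6,7,7,8,8,10,11,13,13,13,13,14,18,21,30]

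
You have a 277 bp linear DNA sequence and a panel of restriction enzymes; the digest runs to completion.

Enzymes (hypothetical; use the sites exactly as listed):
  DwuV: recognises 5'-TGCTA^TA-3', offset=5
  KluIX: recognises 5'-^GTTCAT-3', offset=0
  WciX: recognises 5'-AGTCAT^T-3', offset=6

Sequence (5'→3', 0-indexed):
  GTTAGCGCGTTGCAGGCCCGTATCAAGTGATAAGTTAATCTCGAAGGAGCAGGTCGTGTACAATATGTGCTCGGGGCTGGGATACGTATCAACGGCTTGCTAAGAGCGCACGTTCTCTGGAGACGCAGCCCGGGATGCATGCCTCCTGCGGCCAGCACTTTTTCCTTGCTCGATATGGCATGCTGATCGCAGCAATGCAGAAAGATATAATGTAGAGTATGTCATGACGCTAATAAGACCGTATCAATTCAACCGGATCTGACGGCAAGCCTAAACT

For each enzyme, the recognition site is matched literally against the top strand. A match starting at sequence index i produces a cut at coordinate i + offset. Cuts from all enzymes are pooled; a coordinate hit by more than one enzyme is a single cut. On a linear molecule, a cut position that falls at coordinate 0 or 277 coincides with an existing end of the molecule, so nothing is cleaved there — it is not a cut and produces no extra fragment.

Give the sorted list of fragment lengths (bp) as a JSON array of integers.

[277]

Site scan:
  DwuV (TGCTATA, off=5): no sites
  KluIX (GTTCAT, off=0): no sites
  WciX (AGTCATT, off=6): no sites

All cut coordinates (distinct, sorted): ∅

Fragment lengths:
  no cuts → one linear fragment of 277 bp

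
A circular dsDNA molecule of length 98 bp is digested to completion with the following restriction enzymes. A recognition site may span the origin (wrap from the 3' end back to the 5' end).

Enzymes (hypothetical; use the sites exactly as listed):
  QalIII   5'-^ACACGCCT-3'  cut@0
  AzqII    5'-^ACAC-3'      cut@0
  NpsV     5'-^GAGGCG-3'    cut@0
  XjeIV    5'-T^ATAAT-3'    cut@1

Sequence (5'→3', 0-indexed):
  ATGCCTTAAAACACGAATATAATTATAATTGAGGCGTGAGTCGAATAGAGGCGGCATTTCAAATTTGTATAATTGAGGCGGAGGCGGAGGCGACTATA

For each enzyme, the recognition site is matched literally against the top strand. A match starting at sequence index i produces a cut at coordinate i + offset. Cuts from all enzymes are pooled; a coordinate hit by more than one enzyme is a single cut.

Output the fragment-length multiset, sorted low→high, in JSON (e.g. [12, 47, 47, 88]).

[6,6,6,6,6,8,9,13,17,21]

Site scan:
  QalIII (ACACGCCT, off=0): no sites
  AzqII ACAC/0: at [10] ⇒ [10]
  NpsV GAGGCG/0: at [30, 47, 74, 80, 86] ⇒ [30, 47, 74, 80, 86]
  XjeIV TATAAT/1: at [17, 23, 67, 94] ⇒ [18, 24, 68, 95]

Pooled cuts: [10, 18, 24, 30, 47, 68, 74, 80, 86, 95]

Fragment lengths:
  10→18: 8 bp
  18→24: 6 bp
  24→30: 6 bp
  30→47: 17 bp
  47→68: 21 bp
  68→74: 6 bp
  74→80: 6 bp
  80→86: 6 bp
  86→95: 9 bp
  95→10 (wrap): 98-95+10 = 13 bp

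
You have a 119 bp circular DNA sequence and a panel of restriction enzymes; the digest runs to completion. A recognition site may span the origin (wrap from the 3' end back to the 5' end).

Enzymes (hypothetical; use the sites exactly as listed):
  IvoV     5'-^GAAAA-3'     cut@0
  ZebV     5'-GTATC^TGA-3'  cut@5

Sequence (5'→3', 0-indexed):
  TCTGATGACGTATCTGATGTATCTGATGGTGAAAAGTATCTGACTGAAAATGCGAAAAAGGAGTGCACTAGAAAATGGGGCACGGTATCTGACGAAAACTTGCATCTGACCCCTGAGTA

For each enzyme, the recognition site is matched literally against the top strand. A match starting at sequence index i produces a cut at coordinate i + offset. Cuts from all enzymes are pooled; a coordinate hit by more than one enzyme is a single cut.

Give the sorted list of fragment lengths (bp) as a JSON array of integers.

[4,5,7,8,9,10,12,17,19,28]

Per-enzyme occurrences:
  IvoV GAAAA/0: at [30, 45, 53, 70, 93] ⇒ [30, 45, 53, 70, 93]
  ZebV GTATCTGA/5: at [9, 18, 35, 84, 116] ⇒ [2, 14, 23, 40, 89]

Pooled cuts: [2, 14, 23, 30, 40, 45, 53, 70, 89, 93]

Fragments:
  2→14: 12 bp
  14→23: 9 bp
  23→30: 7 bp
  30→40: 10 bp
  40→45: 5 bp
  45→53: 8 bp
  53→70: 17 bp
  70→89: 19 bp
  89→93: 4 bp
  93→2 (wrap): 119-93+2 = 28 bp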